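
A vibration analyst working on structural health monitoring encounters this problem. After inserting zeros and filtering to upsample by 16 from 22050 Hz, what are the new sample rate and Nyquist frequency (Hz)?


Step 1 — output sample rate after interpolation by L:
fs_out = L * fs_in = 16 * 22050 = 352800 Hz

Step 2 — Nyquist frequency of the output stream:
f_Nyq = fs_out / 2 = 352800 / 2 = 176400.0 Hz

fs_out = 352800 Hz; f_Nyquist = 176400.0 Hz


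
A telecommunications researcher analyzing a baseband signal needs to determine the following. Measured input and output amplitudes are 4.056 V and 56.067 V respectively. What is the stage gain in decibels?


Voltage gain in dB:
G = 20 * log10(Vout / Vin)
  = 20 * log10(56.067 / 4.056)
  = 20 * log10(13.823225)
  = 20 * 1.140609
  = 22.81 dB

22.81 dB


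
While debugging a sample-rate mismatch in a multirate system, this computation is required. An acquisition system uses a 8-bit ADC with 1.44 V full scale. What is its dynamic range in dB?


Dynamic range from full-scale to LSB:
V_min = V_max / 2^bits = 1.44 / 2^8
DR = 20 * log10(V_max / V_min)
   = 20 * log10(2^8)
   = 20 * 8 * log10(2)
   = 48.16 dB

48.16 dB


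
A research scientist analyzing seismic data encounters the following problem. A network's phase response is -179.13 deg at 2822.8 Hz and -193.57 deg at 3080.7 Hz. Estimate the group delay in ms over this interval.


Group delay from phase difference:
tau = -d(phi)/d(omega)
d(phi) = -14.44 deg = -0.252026 rad
d(omega) = 2*pi*(3080.7 - 2822.8) = 1620.4335 rad/s
tau = -(-0.252026) / 1620.4335
    = 0.1555 ms

0.1555 ms


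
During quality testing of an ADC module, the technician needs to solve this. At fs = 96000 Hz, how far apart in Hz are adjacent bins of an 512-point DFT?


DFT frequency resolution:
df = fs / N
   = 96000 / 512
   = 187.5 Hz

187.5 Hz


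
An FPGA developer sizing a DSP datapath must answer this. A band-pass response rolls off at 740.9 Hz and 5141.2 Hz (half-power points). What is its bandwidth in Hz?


Bandwidth is the difference of -3dB frequencies:
BW = f_high - f_low
   = 5141.2 - 740.9
   = 4400.3 Hz

4400.3 Hz


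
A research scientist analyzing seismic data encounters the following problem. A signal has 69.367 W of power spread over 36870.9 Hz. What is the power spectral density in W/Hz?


Power spectral density:
PSD = P / BW
    = 69.367 / 36870.9
    = 0.00188135 W/Hz

0.00188135 W/Hz


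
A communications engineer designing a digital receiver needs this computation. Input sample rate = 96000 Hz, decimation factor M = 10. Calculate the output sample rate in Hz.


Decimation reduces the sample rate:
fs_out = fs_in / M
       = 96000 / 10
       = 9600.0 Hz

9600.0 Hz


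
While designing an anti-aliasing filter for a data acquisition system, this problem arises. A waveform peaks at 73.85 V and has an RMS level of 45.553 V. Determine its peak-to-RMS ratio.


Crest factor is the ratio of peak to RMS:
CF = V_peak / V_rms
   = 73.85 / 45.553
   = 1.6212

1.6212


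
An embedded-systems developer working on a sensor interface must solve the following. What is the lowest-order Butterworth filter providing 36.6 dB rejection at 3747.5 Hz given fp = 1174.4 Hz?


Butterworth filter order formula:
n = log10(10^(A/10) - 1) / (2 * log10(f_stop/f_pass))
10^(36.6/10) - 1 = 4569.8819
f_stop/f_pass = 3747.5 / 1174.4 = 3.191
n = 3.6314 -> ceil = 4

4


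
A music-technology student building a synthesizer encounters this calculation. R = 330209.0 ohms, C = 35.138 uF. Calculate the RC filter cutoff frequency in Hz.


Cutoff frequency of a first-order RC filter:
fc = 1 / (2 * pi * R * C)
C = 35.138 uF = 3.5138e-05 F
fc = 1 / (2 * pi * 330209.0 * 3.5138e-05)
   = 1 / 72.903069276966
   = 0.013717 Hz

0.013717 Hz


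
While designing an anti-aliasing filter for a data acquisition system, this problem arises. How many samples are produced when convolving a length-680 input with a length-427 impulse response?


Linear convolution output length:
L = N + M - 1
  = 680 + 427 - 1
  = 1106 samples

1106


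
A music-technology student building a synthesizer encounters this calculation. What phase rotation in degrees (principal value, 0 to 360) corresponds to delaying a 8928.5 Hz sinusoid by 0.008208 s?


Phase shift from frequency and time delay:
phi = 360 * f * t_delay
    = 360 * 8928.5 * 0.008208
    = 26382.65 degrees
    mod 360 = 102.65 degrees

102.65 degrees


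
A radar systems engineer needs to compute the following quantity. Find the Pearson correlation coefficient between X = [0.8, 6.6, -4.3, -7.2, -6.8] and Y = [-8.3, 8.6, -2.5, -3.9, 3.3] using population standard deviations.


Pearson correlation coefficient (population):
r = cov(X,Y) / (std(X) * std(Y))
Mean X = -2.18, Mean Y = -0.56
Cov(X,Y) = 12.0812
Std(X) = 5.234654, Std(Y) = 5.892911
r = 0.3916

0.3916


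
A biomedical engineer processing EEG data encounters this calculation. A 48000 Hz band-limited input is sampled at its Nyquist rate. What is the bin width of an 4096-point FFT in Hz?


Step 1 — Nyquist sampling rate:
fs = 2 * fmax = 2 * 48000 = 96000 Hz

Step 2 — DFT bin spacing:
df = fs / N = 96000 / 4096 = 23.4375 Hz

23.4375 Hz


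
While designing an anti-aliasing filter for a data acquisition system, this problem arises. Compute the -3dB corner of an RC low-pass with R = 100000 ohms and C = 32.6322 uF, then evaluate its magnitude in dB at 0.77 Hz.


Step 1 — cutoff frequency:
fc = 1 / (2*pi*R*C)
C = 32.6322 uF = 3.26322e-05 F
fc = 1 / (2*pi*100000*3.26322e-05)
   = 0.0487724 Hz

Step 2 — magnitude at f = 0.77 Hz:
|H(f)| = 1 / sqrt(1 + (f/fc)^2)
f/fc = 0.77 / 0.0487724 = 15.787618
|H| = 1 / sqrt(1 + 249.248882) = 0.0632141
|H|_dB = 20*log10(0.0632141) = -23.98 dB

fc = 0.0487724 Hz; |H(0.77 Hz)| = -23.98 dB


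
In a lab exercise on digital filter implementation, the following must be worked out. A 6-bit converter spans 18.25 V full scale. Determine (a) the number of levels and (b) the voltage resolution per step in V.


Step 1 — number of quantization levels:
L = 2^N = 2^6 = 64

Step 2 — LSB step size:
delta = Vfs / L
      = 18.25 / 64
      = 0.28515625 V

Levels = 64; step size = 0.28515625 V


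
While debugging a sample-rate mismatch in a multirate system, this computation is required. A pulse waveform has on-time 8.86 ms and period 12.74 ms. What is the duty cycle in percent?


Duty cycle as a percentage:
DC = (t_on / T) * 100
   = (8.86 / 12.74) * 100
   = 0.695447 * 100
   = 69.54 %

69.54 %


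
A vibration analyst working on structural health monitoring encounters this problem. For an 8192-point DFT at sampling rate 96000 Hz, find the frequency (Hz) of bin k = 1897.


Frequency of DFT bin k:
f_k = k * fs / N
    = 1897 * 96000 / 8192
    = 182112000 / 8192
    = 22230.469 Hz

22230.469 Hz


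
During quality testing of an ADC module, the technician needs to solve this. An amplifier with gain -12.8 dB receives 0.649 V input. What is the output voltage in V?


Output voltage from dB gain:
V_out = V_in * 10^(gain_dB / 20)
      = 0.649 * 10^(-12.8 / 20)
      = 0.649 * 0.229087
      = 0.1487 V

0.1487 V


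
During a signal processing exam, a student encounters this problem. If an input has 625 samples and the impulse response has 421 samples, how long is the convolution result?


Linear convolution output length:
L = N + M - 1
  = 625 + 421 - 1
  = 1045 samples

1045


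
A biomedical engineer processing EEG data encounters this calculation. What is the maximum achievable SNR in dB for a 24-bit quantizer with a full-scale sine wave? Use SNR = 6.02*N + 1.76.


Theoretical SNR for a full-scale sinusoid:
SNR = 6.02 * N + 1.76
    = 6.02 * 24 + 1.76
    = 144.48 + 1.76
    = 146.24 dB

146.24 dB


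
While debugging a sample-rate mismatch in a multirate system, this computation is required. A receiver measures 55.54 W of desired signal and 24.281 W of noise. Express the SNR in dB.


SNR in decibels:
SNR = 10 * log10(Ps / Pn)
    = 10 * log10(55.54 / 24.281)
    = 10 * log10(2.2874)
    = 10 * 0.3593
    = 3.59 dB

3.59 dB


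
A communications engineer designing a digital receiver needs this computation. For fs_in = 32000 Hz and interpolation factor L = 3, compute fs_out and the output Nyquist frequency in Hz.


Step 1 — output sample rate after interpolation by L:
fs_out = L * fs_in = 3 * 32000 = 96000 Hz

Step 2 — Nyquist frequency of the output stream:
f_Nyq = fs_out / 2 = 96000 / 2 = 48000.0 Hz

fs_out = 96000 Hz; f_Nyquist = 48000.0 Hz


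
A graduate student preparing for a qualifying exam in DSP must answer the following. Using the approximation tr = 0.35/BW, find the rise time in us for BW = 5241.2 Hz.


Rise time from bandwidth relationship:
tr = 0.35 / BW
   = 0.35 / 5241.2
   = 6.677860032e-05 s
   = 66.7786 us

66.7786 us


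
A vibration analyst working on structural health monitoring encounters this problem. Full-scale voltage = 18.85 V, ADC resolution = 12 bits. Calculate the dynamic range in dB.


Dynamic range from full-scale to LSB:
V_min = V_max / 2^bits = 18.85 / 2^12
DR = 20 * log10(V_max / V_min)
   = 20 * log10(2^12)
   = 20 * 12 * log10(2)
   = 72.25 dB

72.25 dB


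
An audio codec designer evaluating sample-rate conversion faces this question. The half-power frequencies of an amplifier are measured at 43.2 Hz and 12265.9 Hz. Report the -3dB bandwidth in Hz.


Bandwidth is the difference of -3dB frequencies:
BW = f_high - f_low
   = 12265.9 - 43.2
   = 12222.7 Hz

12222.7 Hz


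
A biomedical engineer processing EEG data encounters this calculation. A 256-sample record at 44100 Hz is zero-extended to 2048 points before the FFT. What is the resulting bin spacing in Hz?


Frequency resolution after zero-padding:
N_padded = 256 * 8 = 2048
df = fs / N_padded
   = 44100 / 2048
   = 21.5332 Hz

21.5332 Hz


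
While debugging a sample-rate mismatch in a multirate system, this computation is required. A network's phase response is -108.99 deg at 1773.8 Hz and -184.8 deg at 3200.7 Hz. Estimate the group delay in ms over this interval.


Group delay from phase difference:
tau = -d(phi)/d(omega)
d(phi) = -75.81 deg = -1.323134 rad
d(omega) = 2*pi*(3200.7 - 1773.8) = 8965.4771 rad/s
tau = -(-1.323134) / 8965.4771
    = 0.1476 ms

0.1476 ms


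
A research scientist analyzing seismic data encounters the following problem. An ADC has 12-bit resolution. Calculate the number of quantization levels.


Number of quantization levels = 2^N
= 2^12
= 4096

4096


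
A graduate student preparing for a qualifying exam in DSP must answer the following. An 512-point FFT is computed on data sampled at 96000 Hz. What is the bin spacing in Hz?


DFT frequency resolution:
df = fs / N
   = 96000 / 512
   = 187.5 Hz

187.5 Hz


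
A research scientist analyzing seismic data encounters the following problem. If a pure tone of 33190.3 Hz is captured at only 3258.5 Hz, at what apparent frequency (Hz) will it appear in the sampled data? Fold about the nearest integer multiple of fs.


Compute the nearest integer multiple of fs to the signal:
n = round(33190.3 / 3258.5) = 10
f_alias = |33190.3 - 10 * 3258.5|
        = |33190.3 - 32585.0|
        = 605.3 Hz

605.3


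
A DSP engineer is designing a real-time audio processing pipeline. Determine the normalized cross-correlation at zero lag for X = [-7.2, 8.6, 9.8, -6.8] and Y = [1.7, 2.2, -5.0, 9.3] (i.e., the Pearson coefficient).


Pearson correlation coefficient (population):
r = cov(X,Y) / (std(X) * std(Y))
Mean X = 1.1, Mean Y = 2.05
Cov(X,Y) = -28.645
Std(X) = 8.112336, Std(Y) = 5.059891
r = -0.6978

-0.6978


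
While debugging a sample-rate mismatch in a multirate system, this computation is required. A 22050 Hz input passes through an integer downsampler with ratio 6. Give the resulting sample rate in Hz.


Decimation reduces the sample rate:
fs_out = fs_in / M
       = 22050 / 6
       = 3675.0 Hz

3675.0 Hz


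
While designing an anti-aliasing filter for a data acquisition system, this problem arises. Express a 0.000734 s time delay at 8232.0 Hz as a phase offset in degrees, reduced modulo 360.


Phase shift from frequency and time delay:
phi = 360 * f * t_delay
    = 360 * 8232.0 * 0.000734
    = 2175.22 degrees
    mod 360 = 15.22 degrees

15.22 degrees


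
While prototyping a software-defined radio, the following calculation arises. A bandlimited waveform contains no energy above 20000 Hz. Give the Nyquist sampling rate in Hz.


The Nyquist rate is twice the maximum frequency component.
fs_min = 2 * fmax
      = 2 * 20000
      = 40000 Hz

40000


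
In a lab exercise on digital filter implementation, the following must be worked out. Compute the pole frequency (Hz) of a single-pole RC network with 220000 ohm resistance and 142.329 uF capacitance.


Cutoff frequency of a first-order RC filter:
fc = 1 / (2 * pi * R * C)
C = 142.329 uF = 0.000142329 F
fc = 1 / (2 * pi * 220000 * 0.000142329)
   = 1 / 196.74148594882
   = 0.005083 Hz

0.005083 Hz


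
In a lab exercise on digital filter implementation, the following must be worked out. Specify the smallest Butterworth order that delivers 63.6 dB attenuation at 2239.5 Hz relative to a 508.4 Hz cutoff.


Butterworth filter order formula:
n = log10(10^(A/10) - 1) / (2 * log10(f_stop/f_pass))
10^(63.6/10) - 1 = 2290866.6528
f_stop/f_pass = 2239.5 / 508.4 = 4.405
n = 4.9383 -> ceil = 5

5


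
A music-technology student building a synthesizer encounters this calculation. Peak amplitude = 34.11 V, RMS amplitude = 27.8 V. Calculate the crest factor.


Crest factor is the ratio of peak to RMS:
CF = V_peak / V_rms
   = 34.11 / 27.8
   = 1.227

1.227


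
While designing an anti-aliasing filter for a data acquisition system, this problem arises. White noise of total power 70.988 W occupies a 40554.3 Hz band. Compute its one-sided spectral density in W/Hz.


Power spectral density:
PSD = P / BW
    = 70.988 / 40554.3
    = 0.00175044 W/Hz

0.00175044 W/Hz


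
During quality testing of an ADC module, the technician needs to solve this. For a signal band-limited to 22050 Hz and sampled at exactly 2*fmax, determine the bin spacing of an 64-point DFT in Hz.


Step 1 — Nyquist sampling rate:
fs = 2 * fmax = 2 * 22050 = 44100 Hz

Step 2 — DFT bin spacing:
df = fs / N = 44100 / 64 = 689.0625 Hz

689.0625 Hz


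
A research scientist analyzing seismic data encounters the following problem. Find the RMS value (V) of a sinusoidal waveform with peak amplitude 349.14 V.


RMS voltage for a sinusoidal waveform:
V_rms = V_peak / sqrt(2)
      = 349.14 / 1.414214
      = 246.879 V

246.879 V


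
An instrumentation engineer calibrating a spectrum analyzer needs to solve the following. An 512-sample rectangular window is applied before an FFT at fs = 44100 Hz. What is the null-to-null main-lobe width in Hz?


Main lobe width for a rectangular window:
Width = 2 * fs / N
      = 2 * 44100 / 512
      = 88200 / 512
      = 172.266 Hz

172.266 Hz


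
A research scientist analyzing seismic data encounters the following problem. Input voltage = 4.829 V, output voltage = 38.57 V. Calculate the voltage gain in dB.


Voltage gain in dB:
G = 20 * log10(Vout / Vin)
  = 20 * log10(38.57 / 4.829)
  = 20 * log10(7.987161)
  = 20 * 0.902392
  = 18.05 dB

18.05 dB


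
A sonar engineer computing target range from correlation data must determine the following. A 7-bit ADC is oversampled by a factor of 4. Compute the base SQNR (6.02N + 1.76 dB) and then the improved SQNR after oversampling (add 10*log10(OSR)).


Step 1 — baseline SQNR at Nyquist:
SQNR_base = 6.02*N + 1.76
          = 6.02*7 + 1.76
          = 43.9 dB

Step 2 — oversampling processing gain:
G = 10*log10(OSR) = 10*log10(4) = 6.02 dB

Step 3 — total:
SQNR_total = 43.9 + 6.02 = 49.92 dB

Base SQNR = 43.9 dB; oversampled SQNR = 49.92 dB


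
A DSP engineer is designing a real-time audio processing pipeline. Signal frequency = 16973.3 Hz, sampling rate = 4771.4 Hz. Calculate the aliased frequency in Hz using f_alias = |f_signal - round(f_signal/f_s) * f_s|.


Compute the nearest integer multiple of fs to the signal:
n = round(16973.3 / 4771.4) = 4
f_alias = |16973.3 - 4 * 4771.4|
        = |16973.3 - 19085.6|
        = 2112.3 Hz

2112.3


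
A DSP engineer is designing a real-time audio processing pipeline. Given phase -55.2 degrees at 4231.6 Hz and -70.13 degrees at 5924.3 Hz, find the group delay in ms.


Group delay from phase difference:
tau = -d(phi)/d(omega)
d(phi) = -14.93 deg = -0.260578 rad
d(omega) = 2*pi*(5924.3 - 4231.6) = 10635.5478 rad/s
tau = -(-0.260578) / 10635.5478
    = 0.0245 ms

0.0245 ms


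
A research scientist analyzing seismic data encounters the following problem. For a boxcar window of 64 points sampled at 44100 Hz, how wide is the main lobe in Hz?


Main lobe width for a rectangular window:
Width = 2 * fs / N
      = 2 * 44100 / 64
      = 88200 / 64
      = 1378.125 Hz

1378.125 Hz


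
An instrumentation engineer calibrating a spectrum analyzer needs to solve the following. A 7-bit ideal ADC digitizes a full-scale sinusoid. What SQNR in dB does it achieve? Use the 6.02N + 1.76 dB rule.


Theoretical SNR for a full-scale sinusoid:
SNR = 6.02 * N + 1.76
    = 6.02 * 7 + 1.76
    = 42.14 + 1.76
    = 43.9 dB

43.9 dB


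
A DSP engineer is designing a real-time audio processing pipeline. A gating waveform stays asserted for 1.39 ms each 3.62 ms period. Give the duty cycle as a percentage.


Duty cycle as a percentage:
DC = (t_on / T) * 100
   = (1.39 / 3.62) * 100
   = 0.383978 * 100
   = 38.4 %

38.4 %


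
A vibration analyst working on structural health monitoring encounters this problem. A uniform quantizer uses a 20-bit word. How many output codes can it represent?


Number of quantization levels = 2^N
= 2^20
= 1048576

1048576


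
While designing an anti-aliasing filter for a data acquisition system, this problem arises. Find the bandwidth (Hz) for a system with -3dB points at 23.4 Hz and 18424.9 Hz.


Bandwidth is the difference of -3dB frequencies:
BW = f_high - f_low
   = 18424.9 - 23.4
   = 18401.5 Hz

18401.5 Hz


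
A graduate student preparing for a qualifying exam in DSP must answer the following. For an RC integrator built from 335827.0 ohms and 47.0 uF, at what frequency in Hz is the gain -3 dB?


Cutoff frequency of a first-order RC filter:
fc = 1 / (2 * pi * R * C)
C = 47.0 uF = 4.7e-05 F
fc = 1 / (2 * pi * 335827.0 * 4.7e-05)
   = 1 / 99.172973791247
   = 0.010083 Hz

0.010083 Hz


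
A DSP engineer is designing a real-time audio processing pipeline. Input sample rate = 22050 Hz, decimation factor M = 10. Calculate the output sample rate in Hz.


Decimation reduces the sample rate:
fs_out = fs_in / M
       = 22050 / 10
       = 2205.0 Hz

2205.0 Hz


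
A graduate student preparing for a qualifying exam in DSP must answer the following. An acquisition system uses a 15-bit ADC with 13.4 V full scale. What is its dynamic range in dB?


Dynamic range from full-scale to LSB:
V_min = V_max / 2^bits = 13.4 / 2^15
DR = 20 * log10(V_max / V_min)
   = 20 * log10(2^15)
   = 20 * 15 * log10(2)
   = 90.31 dB

90.31 dB


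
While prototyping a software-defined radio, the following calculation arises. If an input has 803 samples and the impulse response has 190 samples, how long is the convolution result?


Linear convolution output length:
L = N + M - 1
  = 803 + 190 - 1
  = 992 samples

992


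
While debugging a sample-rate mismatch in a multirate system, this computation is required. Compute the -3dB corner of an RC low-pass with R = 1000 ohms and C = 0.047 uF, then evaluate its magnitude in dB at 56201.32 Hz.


Step 1 — cutoff frequency:
fc = 1 / (2*pi*R*C)
C = 0.047 uF = 4.7e-08 F
fc = 1 / (2*pi*1000*4.7e-08)
   = 3386.275 Hz

Step 2 — magnitude at f = 56201.32 Hz:
|H(f)| = 1 / sqrt(1 + (f/fc)^2)
f/fc = 56201.32 / 3386.275 = 16.596797
|H| = 1 / sqrt(1 + 275.453671) = 0.0601435
|H|_dB = 20*log10(0.0601435) = -24.42 dB

fc = 3386.275 Hz; |H(56201.32 Hz)| = -24.42 dB


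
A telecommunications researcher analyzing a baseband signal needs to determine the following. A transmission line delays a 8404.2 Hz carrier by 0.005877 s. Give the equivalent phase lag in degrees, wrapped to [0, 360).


Phase shift from frequency and time delay:
phi = 360 * f * t_delay
    = 360 * 8404.2 * 0.005877
    = 17780.93 degrees
    mod 360 = 140.93 degrees

140.93 degrees


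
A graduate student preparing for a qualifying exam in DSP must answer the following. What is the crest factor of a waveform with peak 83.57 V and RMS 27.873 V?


Crest factor is the ratio of peak to RMS:
CF = V_peak / V_rms
   = 83.57 / 27.873
   = 2.9982

2.9982


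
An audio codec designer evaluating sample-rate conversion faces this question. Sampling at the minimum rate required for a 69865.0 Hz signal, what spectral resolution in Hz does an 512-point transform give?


Step 1 — Nyquist sampling rate:
fs = 2 * fmax = 2 * 69865.0 = 139730.0 Hz

Step 2 — DFT bin spacing:
df = fs / N = 139730.0 / 512 = 272.9102 Hz

272.9102 Hz


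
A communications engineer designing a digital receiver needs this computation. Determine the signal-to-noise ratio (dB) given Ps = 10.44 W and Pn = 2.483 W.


SNR in decibels:
SNR = 10 * log10(Ps / Pn)
    = 10 * log10(10.44 / 2.483)
    = 10 * log10(4.2046)
    = 10 * 0.6237
    = 6.24 dB

6.24 dB


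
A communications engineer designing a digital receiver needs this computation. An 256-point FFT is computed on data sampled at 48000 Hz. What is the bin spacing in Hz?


DFT frequency resolution:
df = fs / N
   = 48000 / 256
   = 187.5 Hz

187.5 Hz


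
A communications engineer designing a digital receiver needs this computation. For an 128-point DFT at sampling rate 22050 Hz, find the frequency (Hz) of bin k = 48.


Frequency of DFT bin k:
f_k = k * fs / N
    = 48 * 22050 / 128
    = 1058400 / 128
    = 8268.75 Hz

8268.75 Hz


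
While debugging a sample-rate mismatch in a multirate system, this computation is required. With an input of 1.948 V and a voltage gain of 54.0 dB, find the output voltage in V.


Output voltage from dB gain:
V_out = V_in * 10^(gain_dB / 20)
      = 1.948 * 10^(54.0 / 20)
      = 1.948 * 501.187234
      = 976.3127 V

976.3127 V


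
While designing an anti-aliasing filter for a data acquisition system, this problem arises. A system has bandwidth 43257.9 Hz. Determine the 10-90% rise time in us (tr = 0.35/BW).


Rise time from bandwidth relationship:
tr = 0.35 / BW
   = 0.35 / 43257.9
   = 8.091007654e-06 s
   = 8.091 us

8.091 us


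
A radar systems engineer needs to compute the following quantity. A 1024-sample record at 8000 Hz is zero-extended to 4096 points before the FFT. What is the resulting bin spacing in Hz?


Frequency resolution after zero-padding:
N_padded = 1024 * 4 = 4096
df = fs / N_padded
   = 8000 / 4096
   = 1.9531 Hz

1.9531 Hz


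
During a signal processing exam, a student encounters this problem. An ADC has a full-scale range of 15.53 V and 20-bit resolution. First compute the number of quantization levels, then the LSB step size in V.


Step 1 — number of quantization levels:
L = 2^N = 2^20 = 1048576

Step 2 — LSB step size:
delta = Vfs / L
      = 15.53 / 1048576
      = 1.481e-05 V

Levels = 1048576; step size = 1.481e-05 V


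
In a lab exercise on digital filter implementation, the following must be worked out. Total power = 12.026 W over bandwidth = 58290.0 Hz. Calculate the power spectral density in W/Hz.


Power spectral density:
PSD = P / BW
    = 12.026 / 58290.0
    = 0.00020631 W/Hz

0.00020631 W/Hz


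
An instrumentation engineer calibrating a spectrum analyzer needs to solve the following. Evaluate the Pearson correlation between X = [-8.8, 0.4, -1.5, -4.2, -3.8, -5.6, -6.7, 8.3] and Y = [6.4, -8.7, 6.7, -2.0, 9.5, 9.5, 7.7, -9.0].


Pearson correlation coefficient (population):
r = cov(X,Y) / (std(X) * std(Y))
Mean X = -2.7375, Mean Y = 2.5125
Cov(X,Y) = -27.752031
Std(X) = 4.963854, Std(Y) = 7.380962
r = -0.7575

-0.7575


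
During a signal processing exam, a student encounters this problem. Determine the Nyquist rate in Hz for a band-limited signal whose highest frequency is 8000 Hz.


The Nyquist rate is twice the maximum frequency component.
fs_min = 2 * fmax
      = 2 * 8000
      = 16000 Hz

16000


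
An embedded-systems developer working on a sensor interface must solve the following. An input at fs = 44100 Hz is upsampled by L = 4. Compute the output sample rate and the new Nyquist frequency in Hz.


Step 1 — output sample rate after interpolation by L:
fs_out = L * fs_in = 4 * 44100 = 176400 Hz

Step 2 — Nyquist frequency of the output stream:
f_Nyq = fs_out / 2 = 176400 / 2 = 88200.0 Hz

fs_out = 176400 Hz; f_Nyquist = 88200.0 Hz


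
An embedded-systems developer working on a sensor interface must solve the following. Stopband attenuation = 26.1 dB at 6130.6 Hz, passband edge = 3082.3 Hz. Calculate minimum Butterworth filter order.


Butterworth filter order formula:
n = log10(10^(A/10) - 1) / (2 * log10(f_stop/f_pass))
10^(26.1/10) - 1 = 406.3803
f_stop/f_pass = 6130.6 / 3082.3 = 1.989
n = 4.3682 -> ceil = 5

5


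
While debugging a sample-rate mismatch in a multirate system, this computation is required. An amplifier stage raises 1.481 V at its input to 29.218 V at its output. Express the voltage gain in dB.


Voltage gain in dB:
G = 20 * log10(Vout / Vin)
  = 20 * log10(29.218 / 1.481)
  = 20 * log10(19.728562)
  = 20 * 1.295095
  = 25.9 dB

25.9 dB


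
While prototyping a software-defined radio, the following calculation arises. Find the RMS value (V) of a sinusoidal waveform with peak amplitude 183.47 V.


RMS voltage for a sinusoidal waveform:
V_rms = V_peak / sqrt(2)
      = 183.47 / 1.414214
      = 129.733 V

129.733 V


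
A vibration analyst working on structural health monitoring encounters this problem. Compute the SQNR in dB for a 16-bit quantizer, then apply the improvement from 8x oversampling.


Step 1 — baseline SQNR at Nyquist:
SQNR_base = 6.02*N + 1.76
          = 6.02*16 + 1.76
          = 98.08 dB

Step 2 — oversampling processing gain:
G = 10*log10(OSR) = 10*log10(8) = 9.03 dB

Step 3 — total:
SQNR_total = 98.08 + 9.03 = 107.11 dB

Base SQNR = 98.08 dB; oversampled SQNR = 107.11 dB


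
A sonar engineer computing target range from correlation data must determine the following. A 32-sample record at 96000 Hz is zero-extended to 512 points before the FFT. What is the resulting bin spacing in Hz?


Frequency resolution after zero-padding:
N_padded = 32 * 16 = 512
df = fs / N_padded
   = 96000 / 512
   = 187.5 Hz

187.5 Hz


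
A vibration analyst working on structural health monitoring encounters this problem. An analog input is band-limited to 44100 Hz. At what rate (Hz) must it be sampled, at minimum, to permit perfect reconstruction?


The Nyquist rate is twice the maximum frequency component.
fs_min = 2 * fmax
      = 2 * 44100
      = 88200 Hz

88200


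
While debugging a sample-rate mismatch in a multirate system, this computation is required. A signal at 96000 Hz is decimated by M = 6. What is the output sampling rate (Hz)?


Decimation reduces the sample rate:
fs_out = fs_in / M
       = 96000 / 6
       = 16000.0 Hz

16000.0 Hz


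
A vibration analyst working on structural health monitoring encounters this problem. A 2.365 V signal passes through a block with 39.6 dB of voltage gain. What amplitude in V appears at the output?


Output voltage from dB gain:
V_out = V_in * 10^(gain_dB / 20)
      = 2.365 * 10^(39.6 / 20)
      = 2.365 * 95.499259
      = 225.8557 V

225.8557 V


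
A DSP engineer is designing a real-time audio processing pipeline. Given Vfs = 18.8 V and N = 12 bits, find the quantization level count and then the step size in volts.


Step 1 — number of quantization levels:
L = 2^N = 2^12 = 4096

Step 2 — LSB step size:
delta = Vfs / L
      = 18.8 / 4096
      = 0.00458984 V

Levels = 4096; step size = 0.00458984 V


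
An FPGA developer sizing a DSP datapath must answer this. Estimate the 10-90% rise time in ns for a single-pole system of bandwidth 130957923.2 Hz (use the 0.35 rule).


Rise time from bandwidth relationship:
tr = 0.35 / BW
   = 0.35 / 130957923.2
   = 2.672614161e-09 s
   = 2.6726 ns

2.6726 ns


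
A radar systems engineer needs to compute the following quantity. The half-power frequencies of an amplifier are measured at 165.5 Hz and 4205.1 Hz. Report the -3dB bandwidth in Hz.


Bandwidth is the difference of -3dB frequencies:
BW = f_high - f_low
   = 4205.1 - 165.5
   = 4039.6 Hz

4039.6 Hz


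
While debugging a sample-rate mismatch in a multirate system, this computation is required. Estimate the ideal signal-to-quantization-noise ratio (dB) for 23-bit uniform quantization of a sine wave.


Theoretical SNR for a full-scale sinusoid:
SNR = 6.02 * N + 1.76
    = 6.02 * 23 + 1.76
    = 138.46 + 1.76
    = 140.22 dB

140.22 dB


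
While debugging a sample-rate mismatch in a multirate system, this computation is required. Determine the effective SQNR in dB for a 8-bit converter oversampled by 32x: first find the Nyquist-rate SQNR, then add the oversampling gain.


Step 1 — baseline SQNR at Nyquist:
SQNR_base = 6.02*N + 1.76
          = 6.02*8 + 1.76
          = 49.92 dB

Step 2 — oversampling processing gain:
G = 10*log10(OSR) = 10*log10(32) = 15.05 dB

Step 3 — total:
SQNR_total = 49.92 + 15.05 = 64.97 dB

Base SQNR = 49.92 dB; oversampled SQNR = 64.97 dB


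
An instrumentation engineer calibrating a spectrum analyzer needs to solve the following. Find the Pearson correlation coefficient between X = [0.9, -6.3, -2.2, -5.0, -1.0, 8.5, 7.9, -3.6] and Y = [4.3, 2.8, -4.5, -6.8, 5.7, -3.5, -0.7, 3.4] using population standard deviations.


Pearson correlation coefficient (population):
r = cov(X,Y) / (std(X) * std(Y))
Mean X = -0.1, Mean Y = 0.0875
Cov(X,Y) = -2.8775
Std(X) = 5.230679, Std(Y) = 4.323609
r = -0.1272

-0.1272


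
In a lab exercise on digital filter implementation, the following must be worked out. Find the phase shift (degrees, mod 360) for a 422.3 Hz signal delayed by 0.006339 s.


Phase shift from frequency and time delay:
phi = 360 * f * t_delay
    = 360 * 422.3 * 0.006339
    = 963.71 degrees
    mod 360 = 243.71 degrees

243.71 degrees


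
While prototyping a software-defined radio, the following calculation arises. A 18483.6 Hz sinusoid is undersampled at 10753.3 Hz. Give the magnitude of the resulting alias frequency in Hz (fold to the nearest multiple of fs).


Compute the nearest integer multiple of fs to the signal:
n = round(18483.6 / 10753.3) = 2
f_alias = |18483.6 - 2 * 10753.3|
        = |18483.6 - 21506.6|
        = 3023.0 Hz

3023.0


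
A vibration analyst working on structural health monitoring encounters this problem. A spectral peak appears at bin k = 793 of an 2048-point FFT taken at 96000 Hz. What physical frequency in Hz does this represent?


Frequency of DFT bin k:
f_k = k * fs / N
    = 793 * 96000 / 2048
    = 76128000 / 2048
    = 37171.875 Hz

37171.875 Hz


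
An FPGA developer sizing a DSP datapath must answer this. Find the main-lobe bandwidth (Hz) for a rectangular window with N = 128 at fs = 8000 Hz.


Main lobe width for a rectangular window:
Width = 2 * fs / N
      = 2 * 8000 / 128
      = 16000 / 128
      = 125.0 Hz

125.0 Hz


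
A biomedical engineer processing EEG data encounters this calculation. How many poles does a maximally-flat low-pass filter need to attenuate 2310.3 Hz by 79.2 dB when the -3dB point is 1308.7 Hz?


Butterworth filter order formula:
n = log10(10^(A/10) - 1) / (2 * log10(f_stop/f_pass))
10^(79.2/10) - 1 = 83176376.1103
f_stop/f_pass = 2310.3 / 1308.7 = 1.7653
n = 16.0435 -> ceil = 17

17


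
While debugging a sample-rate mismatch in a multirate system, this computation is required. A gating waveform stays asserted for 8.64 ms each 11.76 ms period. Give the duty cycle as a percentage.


Duty cycle as a percentage:
DC = (t_on / T) * 100
   = (8.64 / 11.76) * 100
   = 0.734694 * 100
   = 73.47 %

73.47 %


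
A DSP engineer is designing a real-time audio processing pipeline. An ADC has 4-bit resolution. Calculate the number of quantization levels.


Number of quantization levels = 2^N
= 2^4
= 16

16


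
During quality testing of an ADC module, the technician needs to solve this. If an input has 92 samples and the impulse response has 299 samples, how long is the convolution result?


Linear convolution output length:
L = N + M - 1
  = 92 + 299 - 1
  = 390 samples

390


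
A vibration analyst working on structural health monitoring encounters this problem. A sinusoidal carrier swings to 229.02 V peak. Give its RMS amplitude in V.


RMS voltage for a sinusoidal waveform:
V_rms = V_peak / sqrt(2)
      = 229.02 / 1.414214
      = 161.942 V

161.942 V


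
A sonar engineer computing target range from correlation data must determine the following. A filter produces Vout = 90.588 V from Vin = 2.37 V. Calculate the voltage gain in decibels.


Voltage gain in dB:
G = 20 * log10(Vout / Vin)
  = 20 * log10(90.588 / 2.37)
  = 20 * log10(38.222785)
  = 20 * 1.582322
  = 31.65 dB

31.65 dB


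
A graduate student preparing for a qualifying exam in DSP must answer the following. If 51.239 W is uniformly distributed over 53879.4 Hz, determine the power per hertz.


Power spectral density:
PSD = P / BW
    = 51.239 / 53879.4
    = 0.00095099 W/Hz

0.00095099 W/Hz


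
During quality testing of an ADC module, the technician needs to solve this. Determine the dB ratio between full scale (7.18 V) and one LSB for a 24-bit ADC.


Dynamic range from full-scale to LSB:
V_min = V_max / 2^bits = 7.18 / 2^24
DR = 20 * log10(V_max / V_min)
   = 20 * log10(2^24)
   = 20 * 24 * log10(2)
   = 144.49 dB

144.49 dB


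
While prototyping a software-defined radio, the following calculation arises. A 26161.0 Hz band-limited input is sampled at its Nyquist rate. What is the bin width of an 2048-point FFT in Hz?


Step 1 — Nyquist sampling rate:
fs = 2 * fmax = 2 * 26161.0 = 52322.0 Hz

Step 2 — DFT bin spacing:
df = fs / N = 52322.0 / 2048 = 25.5479 Hz

25.5479 Hz


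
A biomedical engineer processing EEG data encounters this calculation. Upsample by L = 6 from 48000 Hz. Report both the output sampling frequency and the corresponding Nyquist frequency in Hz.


Step 1 — output sample rate after interpolation by L:
fs_out = L * fs_in = 6 * 48000 = 288000 Hz

Step 2 — Nyquist frequency of the output stream:
f_Nyq = fs_out / 2 = 288000 / 2 = 144000.0 Hz

fs_out = 288000 Hz; f_Nyquist = 144000.0 Hz


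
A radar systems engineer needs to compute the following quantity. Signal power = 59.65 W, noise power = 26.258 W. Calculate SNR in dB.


SNR in decibels:
SNR = 10 * log10(Ps / Pn)
    = 10 * log10(59.65 / 26.258)
    = 10 * log10(2.2717)
    = 10 * 0.3563
    = 3.56 dB

3.56 dB


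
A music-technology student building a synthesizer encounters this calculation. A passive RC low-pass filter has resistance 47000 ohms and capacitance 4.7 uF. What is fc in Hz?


Cutoff frequency of a first-order RC filter:
fc = 1 / (2 * pi * R * C)
C = 4.7 uF = 4.7e-06 F
fc = 1 / (2 * pi * 47000 * 4.7e-06)
   = 1 / 1.387955634356
   = 0.720484 Hz

0.720484 Hz


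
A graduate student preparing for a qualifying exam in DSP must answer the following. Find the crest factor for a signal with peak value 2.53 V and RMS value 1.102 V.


Crest factor is the ratio of peak to RMS:
CF = V_peak / V_rms
   = 2.53 / 1.102
   = 2.2958

2.2958


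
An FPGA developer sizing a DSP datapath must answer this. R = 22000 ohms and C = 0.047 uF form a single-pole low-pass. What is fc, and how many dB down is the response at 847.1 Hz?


Step 1 — cutoff frequency:
fc = 1 / (2*pi*R*C)
C = 0.047 uF = 4.7e-08 F
fc = 1 / (2*pi*22000*4.7e-08)
   = 153.922 Hz

Step 2 — magnitude at f = 847.1 Hz:
|H(f)| = 1 / sqrt(1 + (f/fc)^2)
f/fc = 847.1 / 153.922 = 5.503437
|H| = 1 / sqrt(1 + 30.287819) = 0.1787773
|H|_dB = 20*log10(0.1787773) = -14.95 dB

fc = 153.922 Hz; |H(847.1 Hz)| = -14.95 dB


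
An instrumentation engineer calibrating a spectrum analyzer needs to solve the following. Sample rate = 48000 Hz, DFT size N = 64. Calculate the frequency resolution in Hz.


DFT frequency resolution:
df = fs / N
   = 48000 / 64
   = 750.0 Hz

750.0 Hz


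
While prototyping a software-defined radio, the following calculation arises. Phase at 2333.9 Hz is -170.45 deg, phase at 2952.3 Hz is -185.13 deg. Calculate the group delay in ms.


Group delay from phase difference:
tau = -d(phi)/d(omega)
d(phi) = -14.68 deg = -0.256214 rad
d(omega) = 2*pi*(2952.3 - 2333.9) = 3885.5218 rad/s
tau = -(-0.256214) / 3885.5218
    = 0.0659 ms

0.0659 ms


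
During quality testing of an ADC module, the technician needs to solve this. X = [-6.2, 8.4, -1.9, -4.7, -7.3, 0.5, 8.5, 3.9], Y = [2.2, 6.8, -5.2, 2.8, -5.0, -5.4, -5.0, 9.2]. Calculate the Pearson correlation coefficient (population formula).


Pearson correlation coefficient (population):
r = cov(X,Y) / (std(X) * std(Y))
Mean X = 0.15, Mean Y = 0.05
Cov(X,Y) = 8.415
Std(X) = 5.86856, Std(Y) = 5.587262
r = 0.2566

0.2566


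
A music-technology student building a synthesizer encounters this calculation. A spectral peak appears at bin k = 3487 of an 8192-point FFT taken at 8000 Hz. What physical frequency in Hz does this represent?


Frequency of DFT bin k:
f_k = k * fs / N
    = 3487 * 8000 / 8192
    = 27896000 / 8192
    = 3405.273 Hz

3405.273 Hz


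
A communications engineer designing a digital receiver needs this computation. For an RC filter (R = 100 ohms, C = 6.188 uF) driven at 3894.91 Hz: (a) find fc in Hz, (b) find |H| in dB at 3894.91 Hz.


Step 1 — cutoff frequency:
fc = 1 / (2*pi*R*C)
C = 6.188 uF = 6.188e-06 F
fc = 1 / (2*pi*100*6.188e-06)
   = 257.199 Hz

Step 2 — magnitude at f = 3894.91 Hz:
|H(f)| = 1 / sqrt(1 + (f/fc)^2)
f/fc = 3894.91 / 257.199 = 15.143566
|H| = 1 / sqrt(1 + 229.327591) = 0.0658911
|H|_dB = 20*log10(0.0658911) = -23.62 dB

fc = 257.199 Hz; |H(3894.91 Hz)| = -23.62 dB


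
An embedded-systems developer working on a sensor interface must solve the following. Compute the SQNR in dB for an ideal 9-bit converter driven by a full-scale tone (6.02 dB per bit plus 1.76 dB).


Theoretical SNR for a full-scale sinusoid:
SNR = 6.02 * N + 1.76
    = 6.02 * 9 + 1.76
    = 54.18 + 1.76
    = 55.94 dB

55.94 dB


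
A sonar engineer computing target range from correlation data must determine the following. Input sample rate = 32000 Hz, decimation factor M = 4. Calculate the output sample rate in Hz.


Decimation reduces the sample rate:
fs_out = fs_in / M
       = 32000 / 4
       = 8000.0 Hz

8000.0 Hz


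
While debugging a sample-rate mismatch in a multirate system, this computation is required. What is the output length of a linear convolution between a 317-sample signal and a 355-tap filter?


Linear convolution output length:
L = N + M - 1
  = 317 + 355 - 1
  = 671 samples

671


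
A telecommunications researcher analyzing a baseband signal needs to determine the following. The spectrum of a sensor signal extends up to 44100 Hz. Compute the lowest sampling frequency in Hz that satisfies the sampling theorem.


The Nyquist rate is twice the maximum frequency component.
fs_min = 2 * fmax
      = 2 * 44100
      = 88200 Hz

88200


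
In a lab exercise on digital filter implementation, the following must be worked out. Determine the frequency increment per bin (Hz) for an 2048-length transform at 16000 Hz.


DFT frequency resolution:
df = fs / N
   = 16000 / 2048
   = 7.8125 Hz

7.8125 Hz


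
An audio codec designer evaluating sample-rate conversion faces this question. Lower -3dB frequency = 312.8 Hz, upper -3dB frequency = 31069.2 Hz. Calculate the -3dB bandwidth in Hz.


Bandwidth is the difference of -3dB frequencies:
BW = f_high - f_low
   = 31069.2 - 312.8
   = 30756.4 Hz

30756.4 Hz
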